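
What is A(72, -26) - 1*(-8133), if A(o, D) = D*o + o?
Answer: 6333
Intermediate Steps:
A(o, D) = o + D*o
A(72, -26) - 1*(-8133) = 72*(1 - 26) - 1*(-8133) = 72*(-25) + 8133 = -1800 + 8133 = 6333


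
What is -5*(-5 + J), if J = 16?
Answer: -55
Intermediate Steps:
-5*(-5 + J) = -5*(-5 + 16) = -5*11 = -55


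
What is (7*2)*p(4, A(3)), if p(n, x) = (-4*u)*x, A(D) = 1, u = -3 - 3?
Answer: 336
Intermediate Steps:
u = -6
p(n, x) = 24*x (p(n, x) = (-4*(-6))*x = 24*x)
(7*2)*p(4, A(3)) = (7*2)*(24*1) = 14*24 = 336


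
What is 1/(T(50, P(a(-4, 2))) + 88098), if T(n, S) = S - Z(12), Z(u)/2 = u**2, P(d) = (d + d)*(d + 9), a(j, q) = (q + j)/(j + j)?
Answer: 8/702517 ≈ 1.1388e-5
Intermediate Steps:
a(j, q) = (j + q)/(2*j) (a(j, q) = (j + q)/((2*j)) = (j + q)*(1/(2*j)) = (j + q)/(2*j))
P(d) = 2*d*(9 + d) (P(d) = (2*d)*(9 + d) = 2*d*(9 + d))
Z(u) = 2*u**2
T(n, S) = -288 + S (T(n, S) = S - 2*12**2 = S - 2*144 = S - 1*288 = S - 288 = -288 + S)
1/(T(50, P(a(-4, 2))) + 88098) = 1/((-288 + 2*((1/2)*(-4 + 2)/(-4))*(9 + (1/2)*(-4 + 2)/(-4))) + 88098) = 1/((-288 + 2*((1/2)*(-1/4)*(-2))*(9 + (1/2)*(-1/4)*(-2))) + 88098) = 1/((-288 + 2*(1/4)*(9 + 1/4)) + 88098) = 1/((-288 + 2*(1/4)*(37/4)) + 88098) = 1/((-288 + 37/8) + 88098) = 1/(-2267/8 + 88098) = 1/(702517/8) = 8/702517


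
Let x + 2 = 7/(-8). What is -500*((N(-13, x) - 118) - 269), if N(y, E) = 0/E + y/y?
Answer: 193000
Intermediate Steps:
x = -23/8 (x = -2 + 7/(-8) = -2 + 7*(-⅛) = -2 - 7/8 = -23/8 ≈ -2.8750)
N(y, E) = 1 (N(y, E) = 0 + 1 = 1)
-500*((N(-13, x) - 118) - 269) = -500*((1 - 118) - 269) = -500*(-117 - 269) = -500*(-386) = 193000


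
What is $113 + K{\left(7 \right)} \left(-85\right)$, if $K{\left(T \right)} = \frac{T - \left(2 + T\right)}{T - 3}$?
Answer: $\frac{311}{2} \approx 155.5$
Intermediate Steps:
$K{\left(T \right)} = - \frac{2}{-3 + T}$
$113 + K{\left(7 \right)} \left(-85\right) = 113 + - \frac{2}{-3 + 7} \left(-85\right) = 113 + - \frac{2}{4} \left(-85\right) = 113 + \left(-2\right) \frac{1}{4} \left(-85\right) = 113 - - \frac{85}{2} = 113 + \frac{85}{2} = \frac{311}{2}$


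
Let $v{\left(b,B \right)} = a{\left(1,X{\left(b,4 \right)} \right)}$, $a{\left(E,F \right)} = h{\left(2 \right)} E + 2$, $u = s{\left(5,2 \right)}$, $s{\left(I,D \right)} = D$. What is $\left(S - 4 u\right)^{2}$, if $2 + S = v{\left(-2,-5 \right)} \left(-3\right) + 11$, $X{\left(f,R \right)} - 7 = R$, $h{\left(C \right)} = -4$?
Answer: $49$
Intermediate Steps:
$X{\left(f,R \right)} = 7 + R$
$u = 2$
$a{\left(E,F \right)} = 2 - 4 E$ ($a{\left(E,F \right)} = - 4 E + 2 = 2 - 4 E$)
$v{\left(b,B \right)} = -2$ ($v{\left(b,B \right)} = 2 - 4 = -2$)
$S = 15$ ($S = -2 + \left(\left(-2\right) \left(-3\right) + 11\right) = -2 + \left(6 + 11\right) = -2 + 17 = 15$)
$\left(S - 4 u\right)^{2} = \left(15 - 8\right)^{2} = 7^{2} = 49$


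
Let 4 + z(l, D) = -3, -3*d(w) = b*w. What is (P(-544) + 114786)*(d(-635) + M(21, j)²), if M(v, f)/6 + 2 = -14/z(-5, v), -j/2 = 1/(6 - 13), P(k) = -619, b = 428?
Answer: 31028307260/3 ≈ 1.0343e+10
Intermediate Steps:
d(w) = -428*w/3
z(l, D) = -7 (z(l, D) = -4 - 3 = -7)
j = 2/7 (j = -2/(6 - 13) = -2/(-7) = -2*(-⅐) = 2/7 ≈ 0.28571)
M(v, f) = 0 (M(v, f) = -12 + 6*(-14/(-7)) = -12 + 6*(-14*(-⅐)) = -12 + 6*2 = -12 + 12 = 0)
(P(-544) + 114786)*(d(-635) + M(21, j)²) = (-619 + 114786)*(-428/3*(-635) + 0²) = 114167*(271780/3 + 0) = 114167*(271780/3) = 31028307260/3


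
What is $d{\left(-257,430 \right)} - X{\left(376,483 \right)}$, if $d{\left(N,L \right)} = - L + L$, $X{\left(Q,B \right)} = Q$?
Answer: $-376$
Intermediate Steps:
$d{\left(N,L \right)} = 0$
$d{\left(-257,430 \right)} - X{\left(376,483 \right)} = 0 - 376 = -376$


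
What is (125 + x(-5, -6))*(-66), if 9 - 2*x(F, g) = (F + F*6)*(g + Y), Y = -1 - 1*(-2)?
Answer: -2772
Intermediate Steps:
Y = 1 (Y = -1 + 2 = 1)
x(F, g) = 9/2 - 7*F*(1 + g)/2 (x(F, g) = 9/2 - (F + F*6)*(g + 1)/2 = 9/2 - (F + 6*F)*(1 + g)/2 = 9/2 - 7*F*(1 + g)/2)
(125 + x(-5, -6))*(-66) = (125 + (9/2 - 7/2*(-5) - 7/2*(-5)*(-6)))*(-66) = (125 + (9/2 + 35/2 - 105))*(-66) = (125 - 83)*(-66) = 42*(-66) = -2772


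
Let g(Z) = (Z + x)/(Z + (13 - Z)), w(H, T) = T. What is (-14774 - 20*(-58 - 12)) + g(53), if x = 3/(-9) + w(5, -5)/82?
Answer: -42757111/3198 ≈ -13370.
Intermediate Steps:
x = -97/246 (x = 3/(-9) - 5/82 = 3*(-1/9) - 5*1/82 = -1/3 - 5/82 = -97/246 ≈ -0.39431)
g(Z) = -97/3198 + Z/13 (g(Z) = (Z - 97/246)/(Z + (13 - Z)) = (-97/246 + Z)/13 = (-97/246 + Z)*(1/13) = -97/3198 + Z/13)
(-14774 - 20*(-58 - 12)) + g(53) = (-14774 - 20*(-58 - 12)) + (-97/3198 + (1/13)*53) = (-14774 - 20*(-70)) + (-97/3198 + 53/13) = (-14774 + 1400) + 12941/3198 = -13374 + 12941/3198 = -42757111/3198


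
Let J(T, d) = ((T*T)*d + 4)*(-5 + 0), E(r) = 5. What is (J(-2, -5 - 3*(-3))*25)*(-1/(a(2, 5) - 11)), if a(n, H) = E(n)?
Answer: -1250/3 ≈ -416.67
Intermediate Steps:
a(n, H) = 5
J(T, d) = -20 - 5*d*T² (J(T, d) = (T²*d + 4)*(-5) = (d*T² + 4)*(-5) = (4 + d*T²)*(-5) = -20 - 5*d*T²)
(J(-2, -5 - 3*(-3))*25)*(-1/(a(2, 5) - 11)) = ((-20 - 5*(-5 - 3*(-3))*(-2)²)*25)*(-1/(5 - 11)) = ((-20 - 5*(-5 + 9)*4)*25)*(-1/(-6)) = ((-20 - 5*4*4)*25)*(-1*(-⅙)) = ((-20 - 80)*25)*(⅙) = -100*25*(⅙) = -2500*⅙ = -1250/3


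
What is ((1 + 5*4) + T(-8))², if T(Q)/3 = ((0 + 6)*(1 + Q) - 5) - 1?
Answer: 15129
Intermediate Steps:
T(Q) = 18*Q (T(Q) = 3*(((0 + 6)*(1 + Q) - 5) - 1) = 3*((6*(1 + Q) - 5) - 1) = 3*(((6 + 6*Q) - 5) - 1) = 3*((1 + 6*Q) - 1) = 3*(6*Q) = 18*Q)
((1 + 5*4) + T(-8))² = ((1 + 5*4) + 18*(-8))² = ((1 + 20) - 144)² = (21 - 144)² = (-123)² = 15129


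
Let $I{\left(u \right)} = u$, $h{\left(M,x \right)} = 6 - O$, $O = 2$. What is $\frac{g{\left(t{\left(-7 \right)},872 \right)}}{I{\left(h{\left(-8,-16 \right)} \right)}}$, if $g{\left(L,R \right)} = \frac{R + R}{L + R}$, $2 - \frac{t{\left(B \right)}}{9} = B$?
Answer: $\frac{436}{953} \approx 0.4575$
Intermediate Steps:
$h{\left(M,x \right)} = 4$ ($h{\left(M,x \right)} = 6 - 2 = 4$)
$t{\left(B \right)} = 18 - 9 B$
$g{\left(L,R \right)} = \frac{2 R}{L + R}$
$\frac{g{\left(t{\left(-7 \right)},872 \right)}}{I{\left(h{\left(-8,-16 \right)} \right)}} = \frac{2 \cdot 872 \frac{1}{\left(18 - -63\right) + 872}}{4} = 2 \cdot 872 \frac{1}{\left(18 + 63\right) + 872} \cdot \frac{1}{4} = 2 \cdot 872 \frac{1}{81 + 872} \cdot \frac{1}{4} = 2 \cdot 872 \cdot \frac{1}{953} \cdot \frac{1}{4} = \frac{1744}{953} \cdot \frac{1}{4} = \frac{436}{953}$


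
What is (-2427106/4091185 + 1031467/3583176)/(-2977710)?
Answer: 4476825650261/43651548884389647600 ≈ 1.0256e-7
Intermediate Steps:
(-2427106/4091185 + 1031467/3583176)/(-2977710) = (-2427106*1/4091185 + 1031467*(1/3583176))*(-1/2977710) = (-2427106/4091185 + 1031467/3583176)*(-1/2977710) = -4476825650261/14659435903560*(-1/2977710) = 4476825650261/43651548884389647600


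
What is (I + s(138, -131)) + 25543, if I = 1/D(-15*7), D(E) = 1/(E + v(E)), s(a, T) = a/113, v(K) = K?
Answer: 2862767/113 ≈ 25334.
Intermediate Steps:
s(a, T) = a/113 (s(a, T) = a*(1/113) = a/113)
D(E) = 1/(2*E) (D(E) = 1/(E + E) = 1/(2*E))
I = -210 (I = 1/(1/(2*((-15*7)))) = 1/((½)/(-105)) = 1/((½)*(-1/105)) = 1/(-1/210) = -210)
(I + s(138, -131)) + 25543 = (-210 + (1/113)*138) + 25543 = (-210 + 138/113) + 25543 = -23592/113 + 25543 = 2862767/113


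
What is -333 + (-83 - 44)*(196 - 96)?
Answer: -13033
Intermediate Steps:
-333 + (-83 - 44)*(196 - 96) = -333 - 127*100 = -333 - 12700 = -13033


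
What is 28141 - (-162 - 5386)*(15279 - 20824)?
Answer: -30735519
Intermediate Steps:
28141 - (-162 - 5386)*(15279 - 20824) = 28141 - (-5548)*(-5545) = 28141 - 1*30763660 = 28141 - 30763660 = -30735519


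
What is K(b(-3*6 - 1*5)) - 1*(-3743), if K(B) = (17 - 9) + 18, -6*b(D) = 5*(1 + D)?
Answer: 3769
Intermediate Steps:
b(D) = -⅚ - 5*D/6 (b(D) = -5*(1 + D)/6 = -(5 + 5*D)/6 = -⅚ - 5*D/6)
K(B) = 26 (K(B) = 8 + 18 = 26)
K(b(-3*6 - 1*5)) - 1*(-3743) = 26 - 1*(-3743) = 26 + 3743 = 3769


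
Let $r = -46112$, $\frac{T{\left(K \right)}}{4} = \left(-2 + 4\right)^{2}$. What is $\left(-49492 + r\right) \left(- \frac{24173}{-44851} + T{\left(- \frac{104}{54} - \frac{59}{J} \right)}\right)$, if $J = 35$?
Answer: $- \frac{70917995556}{44851} \approx -1.5812 \cdot 10^{6}$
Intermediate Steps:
$T{\left(K \right)} = 16$ ($T{\left(K \right)} = 4 \left(-2 + 4\right)^{2} = 4 \cdot 2^{2} = 4 \cdot 4 = 16$)
$\left(-49492 + r\right) \left(- \frac{24173}{-44851} + T{\left(- \frac{104}{54} - \frac{59}{J} \right)}\right) = \left(-49492 - 46112\right) \left(- \frac{24173}{-44851} + 16\right) = - 95604 \left(\left(-24173\right) \left(- \frac{1}{44851}\right) + 16\right) = - 95604 \left(\frac{24173}{44851} + 16\right) = \left(-95604\right) \frac{741789}{44851} = - \frac{70917995556}{44851}$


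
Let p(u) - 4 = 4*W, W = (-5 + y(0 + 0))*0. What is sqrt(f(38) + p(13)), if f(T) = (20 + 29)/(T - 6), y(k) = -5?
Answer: sqrt(354)/8 ≈ 2.3519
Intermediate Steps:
W = 0 (W = (-5 - 5)*0 = -10*0 = 0)
f(T) = 49/(-6 + T)
p(u) = 4 (p(u) = 4 + 4*0 = 4 + 0 = 4)
sqrt(f(38) + p(13)) = sqrt(49/(-6 + 38) + 4) = sqrt(49/32 + 4) = sqrt(177/32) = sqrt(354)/8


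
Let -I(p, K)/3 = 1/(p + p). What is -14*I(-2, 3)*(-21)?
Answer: 441/2 ≈ 220.50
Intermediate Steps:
I(p, K) = -3/(2*p) (I(p, K) = -3/(p + p) = -3*1/(2*p) = -3/(2*p))
-14*I(-2, 3)*(-21) = -(-21)/(-2)*(-21) = -(-21)*(-1)/2*(-21) = -14*3/4*(-21) = -21/2*(-21) = 441/2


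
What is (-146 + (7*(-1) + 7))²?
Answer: 21316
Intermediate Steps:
(-146 + (7*(-1) + 7))² = (-146 + (-7 + 7))² = (-146 + 0)² = (-146)² = 21316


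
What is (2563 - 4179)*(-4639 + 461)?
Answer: 6751648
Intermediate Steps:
(2563 - 4179)*(-4639 + 461) = -1616*(-4178) = 6751648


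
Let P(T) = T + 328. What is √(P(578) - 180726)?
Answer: 18*I*√555 ≈ 424.05*I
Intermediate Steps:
P(T) = 328 + T
√(P(578) - 180726) = √((328 + 578) - 180726) = √(906 - 180726) = √(-179820) = 18*I*√555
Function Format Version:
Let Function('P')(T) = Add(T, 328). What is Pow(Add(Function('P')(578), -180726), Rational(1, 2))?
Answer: Mul(18, I, Pow(555, Rational(1, 2))) ≈ Mul(424.05, I)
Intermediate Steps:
Function('P')(T) = Add(328, T)
Pow(Add(Function('P')(578), -180726), Rational(1, 2)) = Pow(Add(Add(328, 578), -180726), Rational(1, 2)) = Pow(Add(906, -180726), Rational(1, 2)) = Pow(-179820, Rational(1, 2)) = Mul(18, I, Pow(555, Rational(1, 2)))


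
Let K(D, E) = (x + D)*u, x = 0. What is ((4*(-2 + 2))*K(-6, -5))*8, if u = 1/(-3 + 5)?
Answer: 0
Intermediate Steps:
u = 1/2 ≈ 0.50000
K(D, E) = D/2 (K(D, E) = (0 + D)*(1/2) = D*(1/2) = D/2)
((4*(-2 + 2))*K(-6, -5))*8 = ((4*(-2 + 2))*((1/2)*(-6)))*8 = ((4*0)*(-3))*8 = (0*(-3))*8 = 0*8 = 0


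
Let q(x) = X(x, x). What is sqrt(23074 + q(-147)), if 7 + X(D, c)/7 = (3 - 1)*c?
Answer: sqrt(20967) ≈ 144.80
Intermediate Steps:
X(D, c) = -49 + 14*c (X(D, c) = -49 + 7*((3 - 1)*c) = -49 + 7*(2*c) = -49 + 14*c)
q(x) = -49 + 14*x
sqrt(23074 + q(-147)) = sqrt(23074 + (-49 + 14*(-147))) = sqrt(23074 + (-49 - 2058)) = sqrt(23074 - 2107) = sqrt(20967)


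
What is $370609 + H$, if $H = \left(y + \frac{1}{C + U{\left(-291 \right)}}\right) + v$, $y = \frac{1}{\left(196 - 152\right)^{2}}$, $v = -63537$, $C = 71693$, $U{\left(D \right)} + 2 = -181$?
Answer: $\frac{21256039757683}{69221680} \approx 3.0707 \cdot 10^{5}$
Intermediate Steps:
$U{\left(D \right)} = -183$ ($U{\left(D \right)} = -2 - 181 = -183$)
$y = \frac{1}{1936}$ ($y = \frac{1}{44^{2}} = \frac{1}{1936} \approx 0.00051653$)
$H = - \frac{4398137845437}{69221680}$ ($H = \left(\frac{1}{1936} + \frac{1}{71693 - 183}\right) - 63537 = \left(\frac{1}{1936} + \frac{1}{71510}\right) - 63537 = \frac{36723}{69221680} - 63537 = - \frac{4398137845437}{69221680} \approx -63537.0$)
$370609 + H = 370609 - \frac{4398137845437}{69221680} = \frac{21256039757683}{69221680}$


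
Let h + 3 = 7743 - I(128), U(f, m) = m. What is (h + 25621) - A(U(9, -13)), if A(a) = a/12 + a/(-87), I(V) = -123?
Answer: 11652757/348 ≈ 33485.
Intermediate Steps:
h = 7863 (h = -3 + (7743 - 1*(-123)) = -3 + (7743 + 123) = -3 + 7866 = 7863)
A(a) = 25*a/348 (A(a) = a*(1/12) + a*(-1/87) = a/12 - a/87 = 25*a/348)
(h + 25621) - A(U(9, -13)) = (7863 + 25621) - 25*(-13)/348 = 33484 - 1*(-325/348) = 33484 + 325/348 = 11652757/348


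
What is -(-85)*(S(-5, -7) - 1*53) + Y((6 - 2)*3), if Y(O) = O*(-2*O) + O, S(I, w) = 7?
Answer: -4186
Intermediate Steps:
Y(O) = O - 2*O² (Y(O) = -2*O² + O = O - 2*O²)
-(-85)*(S(-5, -7) - 1*53) + Y((6 - 2)*3) = -(-85)*(7 - 1*53) + ((6 - 2)*3)*(1 - 2*(6 - 2)*3) = -(-85)*(7 - 53) + (4*3)*(1 - 8*3) = -(-85)*(-46) + 12*(1 - 2*12) = -85*46 + 12*(1 - 24) = -3910 + 12*(-23) = -3910 - 276 = -4186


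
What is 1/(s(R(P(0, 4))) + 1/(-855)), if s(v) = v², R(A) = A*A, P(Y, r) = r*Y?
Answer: -855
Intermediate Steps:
P(Y, r) = Y*r
R(A) = A²
1/(s(R(P(0, 4))) + 1/(-855)) = 1/(((0*4)²)² + 1/(-855)) = 1/((0²)² - 1/855) = 1/(0² - 1/855) = 1/(0 - 1/855) = 1/(-1/855) = -855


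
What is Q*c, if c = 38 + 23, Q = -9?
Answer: -549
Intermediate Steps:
c = 61
Q*c = -9*61 = -549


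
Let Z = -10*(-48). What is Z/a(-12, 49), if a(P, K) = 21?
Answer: 160/7 ≈ 22.857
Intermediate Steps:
Z = 480
Z/a(-12, 49) = 480/21 = 480*(1/21) = 160/7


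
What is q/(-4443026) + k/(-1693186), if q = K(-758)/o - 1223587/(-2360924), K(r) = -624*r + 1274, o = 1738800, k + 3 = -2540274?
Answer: 2895819812366713252084811/1930168303168973269525200 ≈ 1.5003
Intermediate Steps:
k = -2540277 (k = -3 - 2540274 = -2540277)
K(r) = 1274 - 624*r
q = 405909882173/513146831400 (q = (1274 - 624*(-758))/1738800 - 1223587/(-2360924) = (1274 + 472992)*(1/1738800) - 1223587*(-1/2360924) = 474266*(1/1738800) + 1223587/2360924 = 237133/869400 + 1223587/2360924 = 405909882173/513146831400 ≈ 0.79102)
q/(-4443026) + k/(-1693186) = (405909882173/513146831400)/(-4443026) - 2540277/(-1693186) = (405909882173/513146831400)*(-1/4443026) - 2540277*(-1/1693186) = -405909882173/2279924713727816400 + 2540277/1693186 = 2895819812366713252084811/1930168303168973269525200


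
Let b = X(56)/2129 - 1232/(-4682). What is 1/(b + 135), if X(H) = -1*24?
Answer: 4983989/674093795 ≈ 0.0073936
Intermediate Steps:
X(H) = -24
b = 1255280/4983989 (b = -24/2129 - 1232/(-4682) = -24*1/2129 - 1232*(-1/4682) = -24/2129 + 616/2341 = 1255280/4983989 ≈ 0.25186)
1/(b + 135) = 1/(1255280/4983989 + 135) = 1/(674093795/4983989) = 4983989/674093795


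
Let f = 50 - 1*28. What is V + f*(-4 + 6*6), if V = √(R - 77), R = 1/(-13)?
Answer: 704 + I*√13026/13 ≈ 704.0 + 8.7793*I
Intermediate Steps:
R = -1/13 ≈ -0.076923
V = I*√13026/13 (V = √(-1/13 - 77) = √(-1002/13) = I*√13026/13 ≈ 8.7793*I)
f = 22 (f = 50 - 28 = 22)
V + f*(-4 + 6*6) = I*√13026/13 + 22*(-4 + 6*6) = I*√13026/13 + 22*(-4 + 36) = I*√13026/13 + 22*32 = I*√13026/13 + 704 = 704 + I*√13026/13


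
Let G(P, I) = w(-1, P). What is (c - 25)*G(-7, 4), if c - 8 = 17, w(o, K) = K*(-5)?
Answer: 0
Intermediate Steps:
w(o, K) = -5*K
G(P, I) = -5*P
c = 25 (c = 8 + 17 = 25)
(c - 25)*G(-7, 4) = (25 - 25)*(-5*(-7)) = 0*35 = 0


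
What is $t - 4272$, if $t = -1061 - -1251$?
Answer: $-4082$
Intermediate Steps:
$t = 190$ ($t = -1061 + 1251 = 190$)
$t - 4272 = 190 - 4272 = -4082$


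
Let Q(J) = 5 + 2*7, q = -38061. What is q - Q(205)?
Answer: -38080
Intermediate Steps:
Q(J) = 19 (Q(J) = 5 + 14 = 19)
q - Q(205) = -38061 - 1*19 = -38061 - 19 = -38080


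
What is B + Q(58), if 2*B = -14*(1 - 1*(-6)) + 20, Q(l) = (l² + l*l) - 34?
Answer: 6655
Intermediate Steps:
Q(l) = -34 + 2*l² (Q(l) = (l² + l²) - 34 = 2*l² - 34 = -34 + 2*l²)
B = -39 (B = (-14*(1 - 1*(-6)) + 20)/2 = (-14*(1 + 6) + 20)/2 = (-14*7 + 20)/2 = (-98 + 20)/2 = (½)*(-78) = -39)
B + Q(58) = -39 + (-34 + 2*58²) = -39 + (-34 + 2*3364) = -39 + (-34 + 6728) = -39 + 6694 = 6655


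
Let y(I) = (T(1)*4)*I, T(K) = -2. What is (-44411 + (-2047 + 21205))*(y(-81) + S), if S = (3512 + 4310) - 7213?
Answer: -31743021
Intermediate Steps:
y(I) = -8*I (y(I) = (-2*4)*I = -8*I)
S = 609 (S = 7822 - 7213 = 609)
(-44411 + (-2047 + 21205))*(y(-81) + S) = (-44411 + (-2047 + 21205))*(-8*(-81) + 609) = (-44411 + 19158)*(648 + 609) = -25253*1257 = -31743021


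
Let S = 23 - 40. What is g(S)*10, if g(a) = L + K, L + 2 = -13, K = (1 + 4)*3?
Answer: 0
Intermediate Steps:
K = 15 (K = 5*3 = 15)
L = -15 (L = -2 - 13 = -15)
S = -17
g(a) = 0 (g(a) = -15 + 15 = 0)
g(S)*10 = 0*10 = 0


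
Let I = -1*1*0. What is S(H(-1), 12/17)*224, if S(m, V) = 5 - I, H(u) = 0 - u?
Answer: 1120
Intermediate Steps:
I = 0 (I = -1*0 = 0)
H(u) = -u
S(m, V) = 5 (S(m, V) = 5 - 1*0 = 5 + 0 = 5)
S(H(-1), 12/17)*224 = 5*224 = 1120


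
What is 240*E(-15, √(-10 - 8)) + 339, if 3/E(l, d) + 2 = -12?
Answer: 2013/7 ≈ 287.57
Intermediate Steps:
E(l, d) = -3/14 (E(l, d) = 3/(-2 - 12) = 3/(-14) = 3*(-1/14) = -3/14)
240*E(-15, √(-10 - 8)) + 339 = 240*(-3/14) + 339 = -360/7 + 339 = 2013/7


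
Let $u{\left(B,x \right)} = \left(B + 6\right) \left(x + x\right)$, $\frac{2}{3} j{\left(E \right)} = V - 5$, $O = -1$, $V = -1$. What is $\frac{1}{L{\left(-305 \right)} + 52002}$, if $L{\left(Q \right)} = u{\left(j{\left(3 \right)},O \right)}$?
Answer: $\frac{1}{52008} \approx 1.9228 \cdot 10^{-5}$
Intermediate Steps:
$j{\left(E \right)} = -9$ ($j{\left(E \right)} = \frac{3 \left(-1 - 5\right)}{2} = \frac{3}{2} \left(-6\right) = -9$)
$u{\left(B,x \right)} = 2 x \left(6 + B\right)$ ($u{\left(B,x \right)} = \left(6 + B\right) 2 x = 2 x \left(6 + B\right)$)
$L{\left(Q \right)} = 6$ ($L{\left(Q \right)} = 2 \left(-1\right) \left(6 - 9\right) = 2 \left(-1\right) \left(-3\right) = 6$)
$\frac{1}{L{\left(-305 \right)} + 52002} = \frac{1}{6 + 52002} = \frac{1}{52008}$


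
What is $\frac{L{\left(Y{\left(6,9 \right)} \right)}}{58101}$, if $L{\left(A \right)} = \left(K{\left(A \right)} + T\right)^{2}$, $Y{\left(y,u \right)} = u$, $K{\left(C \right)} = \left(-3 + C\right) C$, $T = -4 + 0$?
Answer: $\frac{2500}{58101} \approx 0.043029$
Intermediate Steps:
$T = -4$
$K{\left(C \right)} = C \left(-3 + C\right)$
$L{\left(A \right)} = \left(-4 + A \left(-3 + A\right)\right)^{2}$ ($L{\left(A \right)} = \left(A \left(-3 + A\right) - 4\right)^{2} = \left(-4 + A \left(-3 + A\right)\right)^{2}$)
$\frac{L{\left(Y{\left(6,9 \right)} \right)}}{58101} = \frac{\left(-4 + 9 \left(-3 + 9\right)\right)^{2}}{58101} = \left(-4 + 9 \cdot 6\right)^{2} \cdot \frac{1}{58101} = \left(-4 + 54\right)^{2} \cdot \frac{1}{58101} = 50^{2} \cdot \frac{1}{58101} = 2500 \cdot \frac{1}{58101} = \frac{2500}{58101}$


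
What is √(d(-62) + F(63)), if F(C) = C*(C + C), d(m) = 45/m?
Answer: 3*√3390098/62 ≈ 89.091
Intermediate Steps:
F(C) = 2*C² (F(C) = C*(2*C) = 2*C²)
√(d(-62) + F(63)) = √(45/(-62) + 2*63²) = √(45*(-1/62) + 2*3969) = √(-45/62 + 7938) = √(492111/62) = 3*√3390098/62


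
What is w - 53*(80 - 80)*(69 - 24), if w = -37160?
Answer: -37160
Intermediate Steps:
w - 53*(80 - 80)*(69 - 24) = -37160 - 53*(80 - 80)*(69 - 24) = -37160 - 0*45 = -37160 - 53*0 = -37160 + 0 = -37160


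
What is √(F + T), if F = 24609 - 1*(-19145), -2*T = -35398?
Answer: √61453 ≈ 247.90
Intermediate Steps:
T = 17699 (T = -½*(-35398) = 17699)
F = 43754 (F = 24609 + 19145 = 43754)
√(F + T) = √(43754 + 17699) = √61453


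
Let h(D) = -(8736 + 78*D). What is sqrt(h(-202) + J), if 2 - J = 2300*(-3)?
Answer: sqrt(13922) ≈ 117.99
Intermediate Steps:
h(D) = -8736 - 78*D (h(D) = -(8736 + 78*D) = -78*(112 + D) = -8736 - 78*D)
J = 6902 (J = 2 - 2300*(-3) = 2 - 1*(-6900) = 2 + 6900 = 6902)
sqrt(h(-202) + J) = sqrt((-8736 - 78*(-202)) + 6902) = sqrt((-8736 + 15756) + 6902) = sqrt(7020 + 6902) = sqrt(13922)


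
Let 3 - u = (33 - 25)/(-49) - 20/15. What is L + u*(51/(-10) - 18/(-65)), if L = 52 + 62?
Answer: 588031/6370 ≈ 92.313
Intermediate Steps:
u = 661/147 (u = 3 - ((33 - 25)/(-49) - 20/15) = 3 - (8*(-1/49) - 20*1/15) = 3 - (-8/49 - 4/3) = 3 - 1*(-220/147) = 3 + 220/147 = 661/147 ≈ 4.4966)
L = 114
L + u*(51/(-10) - 18/(-65)) = 114 + 661*(51/(-10) - 18/(-65))/147 = 114 + 661*(51*(-⅒) - 18*(-1/65))/147 = 114 + 661*(-51/10 + 18/65)/147 = 114 + (661/147)*(-627/130) = 114 - 138149/6370 = 588031/6370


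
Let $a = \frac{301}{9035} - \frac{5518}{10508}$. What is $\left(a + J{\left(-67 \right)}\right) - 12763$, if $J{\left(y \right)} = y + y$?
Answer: $- \frac{612242517441}{47469890} \approx -12897.0$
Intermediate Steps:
$a = - \frac{23346111}{47469890}$ ($a = 301 \cdot \frac{1}{9035} - \frac{2759}{5254} = \frac{301}{9035} - \frac{2759}{5254} = - \frac{23346111}{47469890} \approx -0.49181$)
$J{\left(y \right)} = 2 y$
$\left(a + J{\left(-67 \right)}\right) - 12763 = \left(- \frac{23346111}{47469890} + 2 \left(-67\right)\right) - 12763 = \left(- \frac{23346111}{47469890} - 134\right) - 12763 = - \frac{6384311371}{47469890} - 12763 = - \frac{612242517441}{47469890}$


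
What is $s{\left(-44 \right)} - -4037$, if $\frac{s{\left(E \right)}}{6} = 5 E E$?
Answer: $62117$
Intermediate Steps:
$s{\left(E \right)} = 30 E^{2}$ ($s{\left(E \right)} = 6 \cdot 5 E E = 6 \cdot 5 E^{2} = 30 E^{2}$)
$s{\left(-44 \right)} - -4037 = 30 \left(-44\right)^{2} - -4037 = 30 \cdot 1936 + 4037 = 58080 + 4037 = 62117$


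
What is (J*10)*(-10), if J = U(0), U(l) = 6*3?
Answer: -1800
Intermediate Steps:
U(l) = 18
J = 18
(J*10)*(-10) = (18*10)*(-10) = 180*(-10) = -1800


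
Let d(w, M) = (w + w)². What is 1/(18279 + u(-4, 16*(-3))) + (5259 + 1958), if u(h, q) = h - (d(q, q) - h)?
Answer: 65349936/9055 ≈ 7217.0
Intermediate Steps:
d(w, M) = 4*w² (d(w, M) = (2*w)² = 4*w²)
u(h, q) = -4*q² + 2*h (u(h, q) = h - (4*q² - h) = h - (-h + 4*q²) = h + (h - 4*q²) = -4*q² + 2*h)
1/(18279 + u(-4, 16*(-3))) + (5259 + 1958) = 1/(18279 + (-4*(16*(-3))² + 2*(-4))) + (5259 + 1958) = 1/(18279 + (-4*(-48)² - 8)) + 7217 = 1/(18279 + (-4*2304 - 8)) + 7217 = 1/(18279 + (-9216 - 8)) + 7217 = 1/(18279 - 9224) + 7217 = 1/9055 + 7217 = 65349936/9055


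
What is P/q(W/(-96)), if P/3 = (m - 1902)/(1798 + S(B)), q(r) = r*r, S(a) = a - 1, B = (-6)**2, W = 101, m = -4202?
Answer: -56254464/6232811 ≈ -9.0255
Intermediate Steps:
B = 36
S(a) = -1 + a
q(r) = r**2
P = -6104/611 (P = 3*((-4202 - 1902)/(1798 + (-1 + 36))) = 3*(-6104/(1798 + 35)) = 3*(-6104/1833) = -6104/611 ≈ -9.9902)
P/q(W/(-96)) = -6104/(611*((101/(-96))**2)) = -6104/(611*((101*(-1/96))**2)) = -6104/(611*((-101/96)**2)) = -6104/(611*10201/9216) = -6104/611*9216/10201 = -56254464/6232811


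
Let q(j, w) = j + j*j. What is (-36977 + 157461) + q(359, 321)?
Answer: 249724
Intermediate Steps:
q(j, w) = j + j²
(-36977 + 157461) + q(359, 321) = (-36977 + 157461) + 359*(1 + 359) = 120484 + 359*360 = 120484 + 129240 = 249724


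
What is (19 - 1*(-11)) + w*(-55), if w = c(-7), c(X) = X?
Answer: 415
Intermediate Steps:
w = -7
(19 - 1*(-11)) + w*(-55) = (19 - 1*(-11)) - 7*(-55) = (19 + 11) + 385 = 30 + 385 = 415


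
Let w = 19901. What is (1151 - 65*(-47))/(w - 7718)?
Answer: 1402/4061 ≈ 0.34524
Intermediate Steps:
(1151 - 65*(-47))/(w - 7718) = (1151 - 65*(-47))/(19901 - 7718) = (1151 + 3055)/12183 = 4206*(1/12183) = 1402/4061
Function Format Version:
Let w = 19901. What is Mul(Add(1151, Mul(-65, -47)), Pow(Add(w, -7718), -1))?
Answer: Rational(1402, 4061) ≈ 0.34524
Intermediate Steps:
Mul(Add(1151, Mul(-65, -47)), Pow(Add(w, -7718), -1)) = Mul(Add(1151, Mul(-65, -47)), Pow(Add(19901, -7718), -1)) = Mul(Add(1151, 3055), Pow(12183, -1)) = Mul(4206, Rational(1, 12183)) = Rational(1402, 4061)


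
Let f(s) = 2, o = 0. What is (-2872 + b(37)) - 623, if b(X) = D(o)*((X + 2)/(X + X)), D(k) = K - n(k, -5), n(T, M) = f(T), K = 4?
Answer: -129276/37 ≈ -3493.9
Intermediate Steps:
n(T, M) = 2
D(k) = 2 (D(k) = 4 - 1*2 = 4 - 2 = 2)
b(X) = (2 + X)/X (b(X) = 2*((X + 2)/(X + X)) = 2*((2 + X)/((2*X))) = 2*((2 + X)*(1/(2*X))) = 2*((2 + X)/(2*X)) = (2 + X)/X)
(-2872 + b(37)) - 623 = (-2872 + (2 + 37)/37) - 623 = (-2872 + (1/37)*39) - 623 = (-2872 + 39/37) - 623 = -106225/37 - 623 = -129276/37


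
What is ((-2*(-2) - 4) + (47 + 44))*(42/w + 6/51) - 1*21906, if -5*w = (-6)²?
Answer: -2287465/102 ≈ -22426.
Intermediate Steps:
w = -36/5 (w = -⅕*(-6)² = -⅕*36 = -36/5 ≈ -7.2000)
((-2*(-2) - 4) + (47 + 44))*(42/w + 6/51) - 1*21906 = ((-2*(-2) - 4) + (47 + 44))*(42/(-36/5) + 6/51) - 1*21906 = ((4 - 4) + 91)*(42*(-5/36) + 6*(1/51)) - 21906 = (0 + 91)*(-35/6 + 2/17) - 21906 = 91*(-583/102) - 21906 = -53053/102 - 21906 = -2287465/102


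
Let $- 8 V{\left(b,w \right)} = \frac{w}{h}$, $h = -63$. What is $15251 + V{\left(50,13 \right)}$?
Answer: $\frac{7686517}{504} \approx 15251.0$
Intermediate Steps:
$V{\left(b,w \right)} = \frac{w}{504}$ ($V{\left(b,w \right)} = - \frac{w \frac{1}{-63}}{8} = - \frac{w \left(- \frac{1}{63}\right)}{8} = - \frac{\left(- \frac{1}{63}\right) w}{8} = \frac{w}{504}$)
$15251 + V{\left(50,13 \right)} = 15251 + \frac{1}{504} \cdot 13 = 15251 + \frac{13}{504} = \frac{7686517}{504}$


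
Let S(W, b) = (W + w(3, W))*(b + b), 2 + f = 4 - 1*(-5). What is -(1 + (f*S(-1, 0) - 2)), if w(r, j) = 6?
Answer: 1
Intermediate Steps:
f = 7 (f = -2 + (4 - 1*(-5)) = -2 + (4 + 5) = -2 + 9 = 7)
S(W, b) = 2*b*(6 + W) (S(W, b) = (W + 6)*(b + b) = (6 + W)*(2*b) = 2*b*(6 + W))
-(1 + (f*S(-1, 0) - 2)) = -(1 + (7*(2*0*(6 - 1)) - 2)) = -(1 + (7*(2*0*5) - 2)) = -(1 + (7*0 - 2)) = -(1 + (0 - 2)) = -(1 - 2) = -1*(-1) = 1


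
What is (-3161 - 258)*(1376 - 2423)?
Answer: 3579693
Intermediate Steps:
(-3161 - 258)*(1376 - 2423) = -3419*(-1047) = 3579693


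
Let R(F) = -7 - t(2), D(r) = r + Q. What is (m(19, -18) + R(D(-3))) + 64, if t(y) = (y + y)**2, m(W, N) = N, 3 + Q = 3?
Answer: 23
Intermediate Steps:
Q = 0 (Q = -3 + 3 = 0)
t(y) = 4*y**2 (t(y) = (2*y)**2 = 4*y**2)
D(r) = r (D(r) = r + 0 = r)
R(F) = -23 (R(F) = -7 - 4*2**2 = -7 - 4*4 = -7 - 1*16 = -7 - 16 = -23)
(m(19, -18) + R(D(-3))) + 64 = (-18 - 23) + 64 = -41 + 64 = 23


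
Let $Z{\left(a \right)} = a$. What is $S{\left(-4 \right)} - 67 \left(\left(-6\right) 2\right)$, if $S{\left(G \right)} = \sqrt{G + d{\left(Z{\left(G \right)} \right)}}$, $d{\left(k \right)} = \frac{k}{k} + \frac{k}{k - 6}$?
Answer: $804 + \frac{i \sqrt{65}}{5} \approx 804.0 + 1.6125 i$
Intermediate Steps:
$d{\left(k \right)} = 1 + \frac{k}{-6 + k}$ ($d{\left(k \right)} = 1 + \frac{k}{k - 6} = 1 + \frac{k}{-6 + k}$)
$S{\left(G \right)} = \sqrt{G + \frac{2 \left(-3 + G\right)}{-6 + G}}$
$S{\left(-4 \right)} - 67 \left(\left(-6\right) 2\right) = \sqrt{\frac{-6 + \left(-4\right)^{2} - -16}{-6 - 4}} - 67 \left(\left(-6\right) 2\right) = \sqrt{\frac{-6 + 16 + 16}{-10}} - 67 \left(-12\right) = \sqrt{\left(- \frac{1}{10}\right) 26} - -804 = \sqrt{- \frac{13}{5}} + 804 = \frac{i \sqrt{65}}{5} + 804 = 804 + \frac{i \sqrt{65}}{5}$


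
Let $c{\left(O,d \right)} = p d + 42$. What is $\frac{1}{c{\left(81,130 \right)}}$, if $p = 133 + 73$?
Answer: $\frac{1}{26822} \approx 3.7283 \cdot 10^{-5}$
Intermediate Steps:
$p = 206$
$c{\left(O,d \right)} = 42 + 206 d$ ($c{\left(O,d \right)} = 206 d + 42 = 42 + 206 d$)
$\frac{1}{c{\left(81,130 \right)}} = \frac{1}{42 + 206 \cdot 130} = \frac{1}{42 + 26780} = \frac{1}{26822}$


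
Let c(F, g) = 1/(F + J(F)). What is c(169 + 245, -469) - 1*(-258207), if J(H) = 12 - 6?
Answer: 108446941/420 ≈ 2.5821e+5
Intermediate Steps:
J(H) = 6
c(F, g) = 1/(6 + F) (c(F, g) = 1/(F + 6) = 1/(6 + F))
c(169 + 245, -469) - 1*(-258207) = 1/(6 + (169 + 245)) - 1*(-258207) = 1/(6 + 414) + 258207 = 1/420 + 258207 = 108446941/420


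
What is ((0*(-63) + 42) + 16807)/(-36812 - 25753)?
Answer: -16849/62565 ≈ -0.26930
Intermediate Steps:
((0*(-63) + 42) + 16807)/(-36812 - 25753) = ((0 + 42) + 16807)/(-62565) = (42 + 16807)*(-1/62565) = 16849*(-1/62565) = -16849/62565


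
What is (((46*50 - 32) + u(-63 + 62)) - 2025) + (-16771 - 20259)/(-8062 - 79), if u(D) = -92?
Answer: 180903/1163 ≈ 155.55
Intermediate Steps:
(((46*50 - 32) + u(-63 + 62)) - 2025) + (-16771 - 20259)/(-8062 - 79) = (((46*50 - 32) - 92) - 2025) + (-16771 - 20259)/(-8062 - 79) = (((2300 - 32) - 92) - 2025) - 37030/(-8141) = ((2268 - 92) - 2025) - 37030*(-1/8141) = (2176 - 2025) + 5290/1163 = 151 + 5290/1163 = 180903/1163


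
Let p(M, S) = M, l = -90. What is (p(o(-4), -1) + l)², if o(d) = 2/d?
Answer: 32761/4 ≈ 8190.3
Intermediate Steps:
(p(o(-4), -1) + l)² = (2/(-4) - 90)² = (2*(-¼) - 90)² = (-½ - 90)² = (-181/2)² = 32761/4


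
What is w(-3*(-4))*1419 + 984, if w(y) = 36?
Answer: 52068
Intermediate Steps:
w(-3*(-4))*1419 + 984 = 36*1419 + 984 = 51084 + 984 = 52068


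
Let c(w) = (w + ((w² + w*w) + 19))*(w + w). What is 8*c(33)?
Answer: 1177440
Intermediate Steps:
c(w) = 2*w*(19 + w + 2*w²) (c(w) = (w + ((w² + w²) + 19))*(2*w) = (w + (2*w² + 19))*(2*w) = (w + (19 + 2*w²))*(2*w) = (19 + w + 2*w²)*(2*w) = 2*w*(19 + w + 2*w²))
8*c(33) = 8*(2*33*(19 + 33 + 2*33²)) = 8*(2*33*(19 + 33 + 2*1089)) = 8*(2*33*(19 + 33 + 2178)) = 8*(2*33*2230) = 8*147180 = 1177440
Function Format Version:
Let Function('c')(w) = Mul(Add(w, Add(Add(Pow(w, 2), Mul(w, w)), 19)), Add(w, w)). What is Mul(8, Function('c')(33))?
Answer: 1177440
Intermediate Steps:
Function('c')(w) = Mul(2, w, Add(19, w, Mul(2, Pow(w, 2)))) (Function('c')(w) = Mul(Add(w, Add(Add(Pow(w, 2), Pow(w, 2)), 19)), Mul(2, w)) = Mul(Add(w, Add(Mul(2, Pow(w, 2)), 19)), Mul(2, w)) = Mul(Add(w, Add(19, Mul(2, Pow(w, 2)))), Mul(2, w)) = Mul(Add(19, w, Mul(2, Pow(w, 2))), Mul(2, w)) = Mul(2, w, Add(19, w, Mul(2, Pow(w, 2)))))
Mul(8, Function('c')(33)) = Mul(8, Mul(2, 33, Add(19, 33, Mul(2, Pow(33, 2))))) = Mul(8, Mul(2, 33, Add(19, 33, Mul(2, 1089)))) = Mul(8, Mul(2, 33, Add(19, 33, 2178))) = Mul(8, Mul(2, 33, 2230)) = Mul(8, 147180) = 1177440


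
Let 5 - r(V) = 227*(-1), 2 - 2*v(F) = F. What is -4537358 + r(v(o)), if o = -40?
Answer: -4537126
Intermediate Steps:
v(F) = 1 - F/2
r(V) = 232 (r(V) = 5 - 227*(-1) = 5 - 1*(-227) = 5 + 227 = 232)
-4537358 + r(v(o)) = -4537358 + 232 = -4537126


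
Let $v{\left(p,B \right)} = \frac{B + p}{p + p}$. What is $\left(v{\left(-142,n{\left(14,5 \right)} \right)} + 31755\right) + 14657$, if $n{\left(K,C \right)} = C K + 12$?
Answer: $\frac{3295267}{71} \approx 46412.0$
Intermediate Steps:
$n{\left(K,C \right)} = 12 + C K$
$v{\left(p,B \right)} = \frac{B + p}{2 p}$
$\left(v{\left(-142,n{\left(14,5 \right)} \right)} + 31755\right) + 14657 = \left(\frac{\left(12 + 5 \cdot 14\right) - 142}{2 \left(-142\right)} + 31755\right) + 14657 = \left(\frac{1}{2} \left(- \frac{1}{142}\right) \left(\left(12 + 70\right) - 142\right) + 31755\right) + 14657 = \left(\frac{1}{2} \left(- \frac{1}{142}\right) \left(82 - 142\right) + 31755\right) + 14657 = \left(\frac{1}{2} \left(- \frac{1}{142}\right) \left(-60\right) + 31755\right) + 14657 = \left(\frac{15}{71} + 31755\right) + 14657 = \frac{2254620}{71} + 14657 = \frac{3295267}{71}$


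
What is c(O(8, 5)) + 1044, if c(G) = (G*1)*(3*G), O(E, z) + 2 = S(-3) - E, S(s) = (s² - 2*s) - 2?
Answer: 1071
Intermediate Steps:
S(s) = -2 + s² - 2*s
O(E, z) = 11 - E (O(E, z) = -2 + ((-2 + (-3)² - 2*(-3)) - E) = -2 + ((-2 + 9 + 6) - E) = -2 + (13 - E) = 11 - E)
c(G) = 3*G² (c(G) = G*(3*G) = 3*G²)
c(O(8, 5)) + 1044 = 3*(11 - 1*8)² + 1044 = 3*(11 - 8)² + 1044 = 3*3² + 1044 = 3*9 + 1044 = 27 + 1044 = 1071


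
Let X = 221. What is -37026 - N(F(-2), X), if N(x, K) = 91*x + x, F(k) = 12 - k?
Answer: -38314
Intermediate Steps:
N(x, K) = 92*x
-37026 - N(F(-2), X) = -37026 - 92*(12 - 1*(-2)) = -37026 - 92*(12 + 2) = -37026 - 92*14 = -37026 - 1*1288 = -37026 - 1288 = -38314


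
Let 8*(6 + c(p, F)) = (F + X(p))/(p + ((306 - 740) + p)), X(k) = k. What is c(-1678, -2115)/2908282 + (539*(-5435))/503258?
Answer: -18451264773075669/3169774475797280 ≈ -5.8210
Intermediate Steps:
c(p, F) = -6 + (F + p)/(8*(-434 + 2*p)) (c(p, F) = -6 + ((F + p)/(p + ((306 - 740) + p)))/8 = -6 + ((F + p)/(p + (-434 + p)))/8 = -6 + ((F + p)/(-434 + 2*p))/8 = -6 + (F + p)/(8*(-434 + 2*p)))
c(-1678, -2115)/2908282 + (539*(-5435))/503258 = ((20832 - 2115 - 95*(-1678))/(16*(-217 - 1678)))/2908282 + (539*(-5435))/503258 = ((1/16)*(20832 - 2115 + 159410)/(-1895))*(1/2908282) - 2929465*1/503258 = ((1/16)*(-1/1895)*178127)*(1/2908282) - 418495/71894 = -178127/30320*1/2908282 - 418495/71894 = -178127/88179110240 - 418495/71894 = -18451264773075669/3169774475797280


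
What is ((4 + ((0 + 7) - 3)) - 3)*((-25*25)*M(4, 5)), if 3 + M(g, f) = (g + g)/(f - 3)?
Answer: -3125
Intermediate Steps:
M(g, f) = -3 + 2*g/(-3 + f) (M(g, f) = -3 + (g + g)/(f - 3) = -3 + (2*g)/(-3 + f) = -3 + 2*g/(-3 + f))
((4 + ((0 + 7) - 3)) - 3)*((-25*25)*M(4, 5)) = ((4 + ((0 + 7) - 3)) - 3)*((-25*25)*((9 - 3*5 + 2*4)/(-3 + 5))) = ((4 + (7 - 3)) - 3)*(-625*(9 - 15 + 8)/2) = ((4 + 4) - 3)*(-625*2/2) = (8 - 3)*(-625*1) = 5*(-625) = -3125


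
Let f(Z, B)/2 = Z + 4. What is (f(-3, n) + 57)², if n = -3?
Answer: 3481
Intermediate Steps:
f(Z, B) = 8 + 2*Z (f(Z, B) = 2*(Z + 4) = 2*(4 + Z) = 8 + 2*Z)
(f(-3, n) + 57)² = ((8 + 2*(-3)) + 57)² = ((8 - 6) + 57)² = (2 + 57)² = 59² = 3481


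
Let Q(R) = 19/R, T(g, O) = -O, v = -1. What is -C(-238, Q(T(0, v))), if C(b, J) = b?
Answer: 238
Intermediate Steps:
-C(-238, Q(T(0, v))) = -1*(-238) = 238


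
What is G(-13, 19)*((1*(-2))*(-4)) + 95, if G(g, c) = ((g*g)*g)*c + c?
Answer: -333697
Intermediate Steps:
G(g, c) = c + c*g**3 (G(g, c) = (g**2*g)*c + c = g**3*c + c = c*g**3 + c = c + c*g**3)
G(-13, 19)*((1*(-2))*(-4)) + 95 = (19*(1 + (-13)**3))*((1*(-2))*(-4)) + 95 = (19*(1 - 2197))*(-2*(-4)) + 95 = (19*(-2196))*8 + 95 = -41724*8 + 95 = -333792 + 95 = -333697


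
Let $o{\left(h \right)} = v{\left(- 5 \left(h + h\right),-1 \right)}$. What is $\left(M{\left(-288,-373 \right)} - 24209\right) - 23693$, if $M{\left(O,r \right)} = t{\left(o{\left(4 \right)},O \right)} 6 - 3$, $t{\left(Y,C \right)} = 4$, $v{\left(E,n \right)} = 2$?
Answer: $-47881$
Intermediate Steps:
$o{\left(h \right)} = 2$
$M{\left(O,r \right)} = 21$ ($M{\left(O,r \right)} = 4 \cdot 6 - 3 = 24 - 3 = 21$)
$\left(M{\left(-288,-373 \right)} - 24209\right) - 23693 = \left(21 - 24209\right) - 23693 = -24188 - 23693 = -47881$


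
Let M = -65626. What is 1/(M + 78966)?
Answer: 1/13340 ≈ 7.4963e-5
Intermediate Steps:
1/(M + 78966) = 1/(-65626 + 78966) = 1/13340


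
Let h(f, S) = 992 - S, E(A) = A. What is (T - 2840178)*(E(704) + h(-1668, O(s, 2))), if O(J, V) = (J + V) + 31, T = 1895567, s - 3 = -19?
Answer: -1586001869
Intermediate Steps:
s = -16 (s = 3 - 19 = -16)
O(J, V) = 31 + J + V
(T - 2840178)*(E(704) + h(-1668, O(s, 2))) = (1895567 - 2840178)*(704 + (992 - (31 - 16 + 2))) = -944611*(704 + (992 - 1*17)) = -944611*(704 + (992 - 17)) = -944611*(704 + 975) = -944611*1679 = -1586001869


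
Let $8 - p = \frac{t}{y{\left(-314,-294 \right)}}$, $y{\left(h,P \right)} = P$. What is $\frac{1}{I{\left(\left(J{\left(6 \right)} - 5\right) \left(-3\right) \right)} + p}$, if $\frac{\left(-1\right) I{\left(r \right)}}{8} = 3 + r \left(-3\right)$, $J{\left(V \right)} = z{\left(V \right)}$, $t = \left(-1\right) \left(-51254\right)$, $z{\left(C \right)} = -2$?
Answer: $\frac{3}{1987} \approx 0.0015098$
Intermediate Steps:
$t = 51254$
$J{\left(V \right)} = -2$
$I{\left(r \right)} = -24 + 24 r$ ($I{\left(r \right)} = - 8 \left(3 + r \left(-3\right)\right) = - 8 \left(3 - 3 r\right) = -24 + 24 r$)
$p = \frac{547}{3}$ ($p = 8 - \frac{51254}{-294} = 8 - 51254 \left(- \frac{1}{294}\right) = 8 - - \frac{523}{3} = 8 + \frac{523}{3} = \frac{547}{3} \approx 182.33$)
$\frac{1}{I{\left(\left(J{\left(6 \right)} - 5\right) \left(-3\right) \right)} + p} = \frac{1}{\left(-24 + 24 \left(-2 - 5\right) \left(-3\right)\right) + \frac{547}{3}} = \frac{1}{\left(-24 + 24 \left(\left(-7\right) \left(-3\right)\right)\right) + \frac{547}{3}} = \frac{1}{\left(-24 + 24 \cdot 21\right) + \frac{547}{3}} = \frac{1}{\left(-24 + 504\right) + \frac{547}{3}} = \frac{1}{480 + \frac{547}{3}} = \frac{1}{\frac{1987}{3}} = \frac{3}{1987}$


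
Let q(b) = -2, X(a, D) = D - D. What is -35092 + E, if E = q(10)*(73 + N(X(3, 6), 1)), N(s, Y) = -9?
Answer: -35220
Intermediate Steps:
X(a, D) = 0
E = -128 (E = -2*(73 - 9) = -2*64 = -128)
-35092 + E = -35092 - 128 = -35220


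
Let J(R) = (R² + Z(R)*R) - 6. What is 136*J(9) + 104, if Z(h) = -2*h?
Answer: -11728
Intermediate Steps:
J(R) = -6 - R² (J(R) = (R² + (-2*R)*R) - 6 = (R² - 2*R²) - 6 = -R² - 6 = -6 - R²)
136*J(9) + 104 = 136*(-6 - 1*9²) + 104 = 136*(-6 - 1*81) + 104 = 136*(-6 - 81) + 104 = 136*(-87) + 104 = -11832 + 104 = -11728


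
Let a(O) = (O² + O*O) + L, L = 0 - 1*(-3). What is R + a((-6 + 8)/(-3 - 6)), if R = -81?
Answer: -6310/81 ≈ -77.901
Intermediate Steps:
L = 3 (L = 0 + 3 = 3)
a(O) = 3 + 2*O² (a(O) = (O² + O*O) + 3 = (O² + O²) + 3 = 2*O² + 3 = 3 + 2*O²)
R + a((-6 + 8)/(-3 - 6)) = -81 + (3 + 2*((-6 + 8)/(-3 - 6))²) = -81 + (3 + 2*(2/(-9))²) = -81 + (3 + 2*(2*(-⅑))²) = -81 + (3 + 2*(-2/9)²) = -81 + (3 + 2*(4/81)) = -81 + (3 + 8/81) = -81 + 251/81 = -6310/81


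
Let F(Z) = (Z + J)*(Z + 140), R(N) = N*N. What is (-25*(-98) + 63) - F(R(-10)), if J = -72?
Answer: -4207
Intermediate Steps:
R(N) = N²
F(Z) = (-72 + Z)*(140 + Z) (F(Z) = (Z - 72)*(Z + 140) = (-72 + Z)*(140 + Z))
(-25*(-98) + 63) - F(R(-10)) = (-25*(-98) + 63) - (-10080 + ((-10)²)² + 68*(-10)²) = (2450 + 63) - (-10080 + 100² + 68*100) = 2513 - (-10080 + 10000 + 6800) = 2513 - 1*6720 = 2513 - 6720 = -4207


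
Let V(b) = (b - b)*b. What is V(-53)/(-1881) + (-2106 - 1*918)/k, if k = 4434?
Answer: -504/739 ≈ -0.68200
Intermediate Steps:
V(b) = 0 (V(b) = 0*b = 0)
V(-53)/(-1881) + (-2106 - 1*918)/k = 0/(-1881) + (-2106 - 1*918)/4434 = 0*(-1/1881) + (-2106 - 918)*(1/4434) = 0 - 3024*1/4434 = 0 - 504/739 = -504/739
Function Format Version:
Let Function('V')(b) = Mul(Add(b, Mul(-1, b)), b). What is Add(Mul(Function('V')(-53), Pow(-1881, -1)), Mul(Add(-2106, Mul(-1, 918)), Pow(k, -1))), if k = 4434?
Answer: Rational(-504, 739) ≈ -0.68200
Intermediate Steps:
Function('V')(b) = 0 (Function('V')(b) = Mul(0, b) = 0)
Add(Mul(Function('V')(-53), Pow(-1881, -1)), Mul(Add(-2106, Mul(-1, 918)), Pow(k, -1))) = Add(Mul(0, Pow(-1881, -1)), Mul(Add(-2106, Mul(-1, 918)), Pow(4434, -1))) = Add(Mul(0, Rational(-1, 1881)), Mul(Add(-2106, -918), Rational(1, 4434))) = Add(0, Mul(-3024, Rational(1, 4434))) = Add(0, Rational(-504, 739)) = Rational(-504, 739)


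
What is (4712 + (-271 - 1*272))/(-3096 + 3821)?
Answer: 4169/725 ≈ 5.7503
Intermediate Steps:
(4712 + (-271 - 1*272))/(-3096 + 3821) = (4712 + (-271 - 272))/725 = (4712 - 543)*(1/725) = 4169*(1/725) = 4169/725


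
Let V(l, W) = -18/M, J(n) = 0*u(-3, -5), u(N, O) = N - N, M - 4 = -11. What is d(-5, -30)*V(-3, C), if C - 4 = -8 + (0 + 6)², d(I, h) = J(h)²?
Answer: 0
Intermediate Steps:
M = -7 (M = 4 - 11 = -7)
u(N, O) = 0
J(n) = 0 (J(n) = 0*0 = 0)
d(I, h) = 0 (d(I, h) = 0² = 0)
C = 32 (C = 4 + (-8 + (0 + 6)²) = 4 + (-8 + 6²) = 4 + (-8 + 36) = 4 + 28 = 32)
V(l, W) = 18/7 (V(l, W) = -18/(-7) = -18*(-⅐) = 18/7)
d(-5, -30)*V(-3, C) = 0*(18/7) = 0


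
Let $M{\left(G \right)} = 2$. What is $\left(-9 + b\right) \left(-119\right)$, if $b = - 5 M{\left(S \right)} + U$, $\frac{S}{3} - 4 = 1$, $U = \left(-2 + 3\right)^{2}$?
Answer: $2142$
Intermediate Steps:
$U = 1$ ($U = 1^{2} = 1$)
$S = 15$ ($S = 12 + 3 \cdot 1 = 12 + 3 = 15$)
$b = -9$ ($b = \left(-5\right) 2 + 1 = -10 + 1 = -9$)
$\left(-9 + b\right) \left(-119\right) = \left(-9 - 9\right) \left(-119\right) = \left(-18\right) \left(-119\right) = 2142$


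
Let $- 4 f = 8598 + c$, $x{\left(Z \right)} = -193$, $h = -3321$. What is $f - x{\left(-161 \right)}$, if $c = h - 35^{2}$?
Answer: $-820$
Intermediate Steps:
$c = -4546$ ($c = -3321 - 35^{2} = -3321 - 1225 = -4546$)
$f = -1013$ ($f = - \frac{8598 - 4546}{4} = \left(- \frac{1}{4}\right) 4052 = -1013$)
$f - x{\left(-161 \right)} = -1013 - -193 = -1013 + 193 = -820$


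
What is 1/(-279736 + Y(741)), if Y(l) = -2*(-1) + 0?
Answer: -1/279734 ≈ -3.5748e-6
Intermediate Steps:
Y(l) = 2 (Y(l) = 2 + 0 = 2)
1/(-279736 + Y(741)) = 1/(-279736 + 2) = 1/(-279734) = -1/279734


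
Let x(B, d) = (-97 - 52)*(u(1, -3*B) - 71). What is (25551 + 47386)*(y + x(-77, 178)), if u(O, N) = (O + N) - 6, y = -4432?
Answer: -2007736799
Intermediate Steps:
u(O, N) = -6 + N + O (u(O, N) = (N + O) - 6 = -6 + N + O)
x(B, d) = 11324 + 447*B (x(B, d) = (-97 - 52)*((-6 - 3*B + 1) - 71) = -149*((-5 - 3*B) - 71) = -149*(-76 - 3*B) = 11324 + 447*B)
(25551 + 47386)*(y + x(-77, 178)) = (25551 + 47386)*(-4432 + (11324 + 447*(-77))) = 72937*(-4432 + (11324 - 34419)) = 72937*(-4432 - 23095) = 72937*(-27527) = -2007736799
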